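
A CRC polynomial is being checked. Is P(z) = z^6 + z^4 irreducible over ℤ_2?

Check for roots in ℤ_2: P(0) = 0 → root; P(1) = 0 → root.
P(0) = 0, so (z) divides P(z); P is reducible.

No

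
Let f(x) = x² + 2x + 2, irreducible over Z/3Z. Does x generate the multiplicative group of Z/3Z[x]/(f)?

|GF(3^2)^×| = 3^2 − 1 = 8. Prime factorization: 8 = 2^3.
f is primitive ⇔ x has order 8 in GF(3)[x]/(f), i.e. x^(8/q) ≠ 1 for each prime q | 8.
x^(4) mod f = 2.
None equal 1, so x has full order 8; f is primitive.

Yes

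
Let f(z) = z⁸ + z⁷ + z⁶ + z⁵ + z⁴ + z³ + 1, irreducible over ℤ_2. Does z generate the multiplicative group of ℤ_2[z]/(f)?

|GF(2^8)^×| = 2^8 − 1 = 255. Prime factorization: 255 = 3·5·17.
f is primitive ⇔ z has order 255 in GF(2)[z]/(f), i.e. z^(255/q) ≠ 1 for each prime q | 255.
z^(85) mod f = 1
z^(51) mod f = z⁷ + z⁵ + z³ + z² + 1.
z^(15) mod f = z⁷ + z⁶ + z³ + z + 1.
Since z^(85) = 1, the order of z divides 85 < 255; not primitive.

No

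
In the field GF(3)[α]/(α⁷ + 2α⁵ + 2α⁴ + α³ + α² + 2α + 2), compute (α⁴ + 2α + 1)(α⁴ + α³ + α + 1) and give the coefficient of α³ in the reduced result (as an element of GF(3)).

Multiply in GF(3)[α]: (α⁴ + 2α + 1)·(α⁴ + α³ + α + 1) = α⁸ + α⁷ + α⁴ + α³ + 2α² + 1.
Reduce using α⁷ ≡ α⁵ + α⁴ + 2α³ + 2α² + α + 1 (mod α⁷ + 2α⁵ + 2α⁴ + α³ + α² + 2α + 2).
Reduced: α⁶ + 2α⁵ + α⁴ + 2α³ + 2α² + 2α + 2.

2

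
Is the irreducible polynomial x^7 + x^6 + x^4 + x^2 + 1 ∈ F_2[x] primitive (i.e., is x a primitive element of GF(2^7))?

Write f(x) = x^7 + x^6 + x^4 + x^2 + 1.
|GF(2^7)^×| = 2^7 − 1 = 127. Prime factorization: 127 = 127.
f is primitive ⇔ x has order 127 in GF(2)[x]/(f), i.e. x^(127/q) ≠ 1 for each prime q | 127.
x^(1) mod f = x.
None equal 1, so x has full order 127; f is primitive.

Yes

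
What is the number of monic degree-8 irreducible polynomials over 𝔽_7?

720300

The number of monic irreducibles of degree 8 over GF(7) is (1/8)·Σ_{d∣8} μ(8/d) 7^d.
Divisors of 8: 1, 2, 4, 8; μ(8/d) for each: 0, 0, -1, 1.
Σ = − 7^4 + 7^8 = 5762400.
N = 5762400/8 = 720300.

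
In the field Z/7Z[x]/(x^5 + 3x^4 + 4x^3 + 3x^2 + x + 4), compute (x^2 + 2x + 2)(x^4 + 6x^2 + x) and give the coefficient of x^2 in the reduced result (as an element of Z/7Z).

Multiply in Z/7Z[x]: (x^2 + 2x + 2)·(x^4 + 6x^2 + x) = x^6 + 2x^5 + x^4 + 6x^3 + 2x.
Reduce using x^5 ≡ 4x^4 + 3x^3 + 4x^2 + 6x + 3 (mod x^5 + 3x^4 + 4x^3 + 3x^2 + x + 4).
Reduced: 2x^2 + 6x + 4.

2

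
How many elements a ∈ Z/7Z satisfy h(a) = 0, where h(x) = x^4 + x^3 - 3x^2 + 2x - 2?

2

Evaluate at each of the 7 elements of Z/7Z:
h(0) = 5; h(1) = 6; h(2) = 0 → root; h(3) = 1; h(4) = 5; h(5) = 4; h(6) = 0 → root.
Roots: {2, 6}.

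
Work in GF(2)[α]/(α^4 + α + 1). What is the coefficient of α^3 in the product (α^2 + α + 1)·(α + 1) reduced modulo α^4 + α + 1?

Multiply in GF(2)[α]: (α^2 + α + 1)·(α + 1) = α^3 + 1.
Reduced: α^3 + 1.

1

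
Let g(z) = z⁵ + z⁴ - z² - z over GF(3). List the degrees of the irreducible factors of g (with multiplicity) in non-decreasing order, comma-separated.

1, 1, 1, 1, 1

Roots in GF(3): g(0) = 0 → root; g(1) = 0 → root; g(2) = 0 → root.
Linear factors from roots: (z), (z - 1), (z + 1).
Complete factorization: g(z) = (z)·(z + 1)·(z - 1)^3.
Factor degrees with multiplicity: 1 + 1 + 1 + 1 + 1 = 5.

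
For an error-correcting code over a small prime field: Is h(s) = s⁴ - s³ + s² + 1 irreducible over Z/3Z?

Yes

Check for roots in Z/3Z: h(0) = 1; h(1) = 2; h(2) = 1.
No roots, so no linear factors.
Monic irreducibles of degree 2 over GF(3): s² + 1, s² + s - 1, s² - s - 1.
None of them divide h (all give nonzero remainder).
No irreducible factor of degree ≤ 2 exists, so h is irreducible over GF(3).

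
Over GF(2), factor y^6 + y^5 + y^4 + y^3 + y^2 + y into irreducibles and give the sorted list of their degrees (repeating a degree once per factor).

Write g(y) = y^6 + y^5 + y^4 + y^3 + y^2 + y.
Roots in GF(2): g(0) = 0 → root; g(1) = 0 → root.
Linear factors from roots: (y), (y + 1).
Complete factorization: g(y) = (y)·(y + 1)·(y^2 + y + 1)^2.
Factor degrees with multiplicity: 1 + 1 + 2 + 2 = 6.

1, 1, 2, 2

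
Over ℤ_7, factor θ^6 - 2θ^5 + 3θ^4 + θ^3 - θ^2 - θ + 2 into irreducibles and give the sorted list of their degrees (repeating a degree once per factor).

Write h(θ) = θ^6 - 2θ^5 + 3θ^4 + θ^3 - θ^2 - θ + 2.
Linear factors from roots: (θ + 2), (θ + 1).
Complete factorization: h(θ) = (θ + 1)·(θ + 2)·(θ^2 + 3θ - 1)·(θ^2 - θ - 1).
Factor degrees with multiplicity: 1 + 1 + 2 + 2 = 6.

1, 1, 2, 2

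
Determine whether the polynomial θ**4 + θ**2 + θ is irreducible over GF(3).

No

Write g(θ) = θ**4 + θ**2 + θ.
Check for roots in GF(3): g(0) = 0 → root; g(1) = 0 → root; g(2) = 1.
g(0) = 0, so (θ) divides g(θ); g is reducible.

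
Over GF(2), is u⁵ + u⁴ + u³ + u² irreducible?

No

Write g(u) = u⁵ + u⁴ + u³ + u².
Check for roots in GF(2): g(0) = 0 → root; g(1) = 0 → root.
g(0) = 0, so (u) divides g(u); g is reducible.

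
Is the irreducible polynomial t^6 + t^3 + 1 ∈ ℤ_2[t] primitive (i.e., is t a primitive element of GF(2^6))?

Write f(t) = t^6 + t^3 + 1.
|GF(2^6)^×| = 2^6 − 1 = 63. Prime factorization: 63 = 3^2·7.
f is primitive ⇔ t has order 63 in GF(2)[t]/(f), i.e. t^(63/q) ≠ 1 for each prime q | 63.
t^(21) mod f = t^3.
t^(9) mod f = 1
Since t^(9) = 1, the order of t divides 9 < 63; not primitive.

No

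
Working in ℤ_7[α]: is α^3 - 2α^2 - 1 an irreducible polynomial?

Write g(α) = α^3 - 2α^2 - 1.
Check for roots in ℤ_7: g(0) = 6; g(1) = 5; g(2) = 6; g(3) = 1; g(4) = 3; g(5) = 4; g(6) = 3.
No roots. A degree-3 polynomial over a field with no linear factor is irreducible.

Yes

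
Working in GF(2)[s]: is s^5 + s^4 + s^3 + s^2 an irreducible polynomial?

Write P(s) = s^5 + s^4 + s^3 + s^2.
Check for roots in GF(2): P(0) = 0 → root; P(1) = 0 → root.
P(0) = 0, so (s) divides P(s); P is reducible.

No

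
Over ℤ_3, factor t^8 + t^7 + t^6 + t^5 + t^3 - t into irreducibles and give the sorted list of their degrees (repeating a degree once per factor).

Write h(t) = t^8 + t^7 + t^6 + t^5 + t^3 - t.
Roots in ℤ_3: h(0) = 0 → root; h(1) = 1; h(2) = 0 → root.
Linear factors from roots: (t), (t + 1).
Complete factorization: h(t) = (t)·(t + 1)^5·(t^2 - t - 1).
Factor degrees with multiplicity: 1 + 1 + 1 + 1 + 1 + 1 + 2 = 8.

1, 1, 1, 1, 1, 1, 2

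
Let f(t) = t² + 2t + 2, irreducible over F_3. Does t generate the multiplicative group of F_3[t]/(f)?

|GF(3^2)^×| = 3^2 − 1 = 8. Prime factorization: 8 = 2^3.
f is primitive ⇔ t has order 8 in GF(3)[t]/(f), i.e. t^(8/q) ≠ 1 for each prime q | 8.
t^(4) mod f = 2.
None equal 1, so t has full order 8; f is primitive.

Yes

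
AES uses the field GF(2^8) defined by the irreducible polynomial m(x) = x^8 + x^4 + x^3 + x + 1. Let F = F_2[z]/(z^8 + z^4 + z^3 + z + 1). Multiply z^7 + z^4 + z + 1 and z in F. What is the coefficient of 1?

Multiply in F_2[z]: (z^7 + z^4 + z + 1)·(z) = z^8 + z^5 + z^2 + z.
Reduce using z^8 ≡ z^4 + z^3 + z + 1 (mod z^8 + z^4 + z^3 + z + 1).
Reduced: z^5 + z^4 + z^3 + z^2 + 1.

1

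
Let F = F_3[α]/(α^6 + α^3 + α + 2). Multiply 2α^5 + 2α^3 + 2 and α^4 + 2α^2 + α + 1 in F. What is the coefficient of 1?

Multiply in F_3[α]: (2α^5 + 2α^3 + 2)·(α^4 + 2α^2 + α + 1) = 2α^9 + 2α^6 + α^4 + 2α^3 + α^2 + 2α + 2.
Reduce using α^6 ≡ 2α^3 + 2α + 1 (mod α^6 + α^3 + α + 2).
Reduced: 2α^4 + α^3 + α^2 + 2α + 2.

2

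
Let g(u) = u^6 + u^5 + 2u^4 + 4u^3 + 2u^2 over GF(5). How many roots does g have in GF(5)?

4

Evaluate at each of the 5 elements of GF(5):
g(0) = 0 → root; g(1) = 0 → root; g(2) = 3; g(3) = 0 → root; g(4) = 0 → root.
Roots: {0, 1, 3, 4}.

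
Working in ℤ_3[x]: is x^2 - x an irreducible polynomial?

No

Write f(x) = x^2 - x.
Check for roots in ℤ_3: f(0) = 0 → root; f(1) = 0 → root; f(2) = 2.
f(0) = 0, so (x) divides f(x); f is reducible.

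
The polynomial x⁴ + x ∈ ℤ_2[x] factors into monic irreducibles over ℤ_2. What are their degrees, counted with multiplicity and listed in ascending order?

1, 1, 2

Write g(x) = x⁴ + x.
Roots in ℤ_2: g(0) = 0 → root; g(1) = 0 → root.
Linear factors from roots: (x), (x + 1).
Complete factorization: g(x) = (x)·(x + 1)·(x² + x + 1).
Factor degrees with multiplicity: 1 + 1 + 2 = 4.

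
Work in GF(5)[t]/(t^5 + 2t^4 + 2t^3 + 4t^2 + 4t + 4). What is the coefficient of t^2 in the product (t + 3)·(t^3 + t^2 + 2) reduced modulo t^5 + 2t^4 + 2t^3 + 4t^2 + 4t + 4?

3

Multiply in GF(5)[t]: (t + 3)·(t^3 + t^2 + 2) = t^4 + 4t^3 + 3t^2 + 2t + 1.
Reduced: t^4 + 4t^3 + 3t^2 + 2t + 1.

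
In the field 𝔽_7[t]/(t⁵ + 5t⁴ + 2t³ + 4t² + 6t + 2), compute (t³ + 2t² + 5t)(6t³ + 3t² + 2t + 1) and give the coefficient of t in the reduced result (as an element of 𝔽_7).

6

Multiply in 𝔽_7[t]: (t³ + 2t² + 5t)·(6t³ + 3t² + 2t + 1) = 6t⁶ + t⁵ + 3t⁴ + 6t³ + 5t² + 5t.
Reduce using t⁵ ≡ 2t⁴ + 5t³ + 3t² + t + 5 (mod t⁵ + 5t⁴ + 2t³ + 4t² + 6t + 2).
Reduced: 3t⁴ + 5t³ + t² + 6t + 2.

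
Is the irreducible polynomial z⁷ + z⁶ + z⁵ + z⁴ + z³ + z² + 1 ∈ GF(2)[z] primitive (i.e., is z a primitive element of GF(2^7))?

Write f(z) = z⁷ + z⁶ + z⁵ + z⁴ + z³ + z² + 1.
|GF(2^7)^×| = 2^7 − 1 = 127. Prime factorization: 127 = 127.
f is primitive ⇔ z has order 127 in GF(2)[z]/(f), i.e. z^(127/q) ≠ 1 for each prime q | 127.
z^(1) mod f = z.
None equal 1, so z has full order 127; f is primitive.

Yes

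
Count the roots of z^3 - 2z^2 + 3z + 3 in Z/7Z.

1

Write P(z) = z^3 - 2z^2 + 3z + 3.
Evaluate at each of the 7 elements of Z/7Z:
P(0) = 3; P(1) = 5; P(2) = 2; P(3) = 0 → root; P(4) = 5; P(5) = 2; P(6) = 4.
Roots: {3}.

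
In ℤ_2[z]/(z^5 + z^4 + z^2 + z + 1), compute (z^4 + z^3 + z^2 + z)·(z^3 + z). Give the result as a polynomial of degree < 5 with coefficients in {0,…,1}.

Multiply in ℤ_2[z]: (z^4 + z^3 + z^2 + z)·(z^3 + z) = z^7 + z^6 + z^3 + z^2.
Reduce using z^5 ≡ z^4 + z^2 + z + 1 (mod z^5 + z^4 + z^2 + z + 1).
Reduced: z^4.

z^4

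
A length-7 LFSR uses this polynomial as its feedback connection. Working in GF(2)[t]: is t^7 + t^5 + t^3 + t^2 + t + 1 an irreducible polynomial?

Write f(t) = t^7 + t^5 + t^3 + t^2 + t + 1.
Check for roots in GF(2): f(0) = 1; f(1) = 0 → root.
f(1) = 0, so (t − 1) divides f(t); f is reducible.

No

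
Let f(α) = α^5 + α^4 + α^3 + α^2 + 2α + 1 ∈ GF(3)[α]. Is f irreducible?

Yes

Check for roots in GF(3): f(0) = 1; f(1) = 1; f(2) = 2.
No roots, so no linear factors.
Monic irreducibles of degree 2 over GF(3): α^2 + 1, α^2 + α + 2, α^2 + 2α + 2.
None of them divide f (all give nonzero remainder).
No irreducible factor of degree ≤ 2 exists, so f is irreducible over GF(3).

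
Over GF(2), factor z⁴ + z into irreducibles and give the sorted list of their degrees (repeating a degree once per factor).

Write f(z) = z⁴ + z.
Roots in GF(2): f(0) = 0 → root; f(1) = 0 → root.
Linear factors from roots: (z), (z + 1).
Complete factorization: f(z) = (z)·(z + 1)·(z² + z + 1).
Factor degrees with multiplicity: 1 + 1 + 2 = 4.

1, 1, 2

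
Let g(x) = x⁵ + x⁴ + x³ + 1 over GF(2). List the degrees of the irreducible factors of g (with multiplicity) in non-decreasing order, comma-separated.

1, 1, 3

Roots in GF(2): g(0) = 1; g(1) = 0 → root.
Linear factors from roots: (x + 1).
Complete factorization: g(x) = (x + 1)^2·(x³ + x² + 1).
Factor degrees with multiplicity: 1 + 1 + 3 = 5.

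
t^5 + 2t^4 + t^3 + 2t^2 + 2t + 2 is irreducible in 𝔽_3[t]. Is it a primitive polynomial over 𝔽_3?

No

Write f(t) = t^5 + 2t^4 + t^3 + 2t^2 + 2t + 2.
|GF(3^5)^×| = 3^5 − 1 = 242. Prime factorization: 242 = 2·11^2.
f is primitive ⇔ t has order 242 in GF(3)[t]/(f), i.e. t^(242/q) ≠ 1 for each prime q | 242.
t^(121) mod f = 1
t^(22) mod f = t^4 + t^2 + 2t + 2.
Since t^(121) = 1, the order of t divides 121 < 242; not primitive.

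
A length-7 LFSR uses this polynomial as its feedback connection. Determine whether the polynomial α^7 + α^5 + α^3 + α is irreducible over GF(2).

No

Write f(α) = α^7 + α^5 + α^3 + α.
Check for roots in GF(2): f(0) = 0 → root; f(1) = 0 → root.
f(0) = 0, so (α) divides f(α); f is reducible.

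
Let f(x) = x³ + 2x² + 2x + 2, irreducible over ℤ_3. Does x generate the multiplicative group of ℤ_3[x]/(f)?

|GF(3^3)^×| = 3^3 − 1 = 26. Prime factorization: 26 = 2·13.
f is primitive ⇔ x has order 26 in GF(3)[x]/(f), i.e. x^(26/q) ≠ 1 for each prime q | 26.
x^(13) mod f = 1
x^(2) mod f = x².
Since x^(13) = 1, the order of x divides 13 < 26; not primitive.

No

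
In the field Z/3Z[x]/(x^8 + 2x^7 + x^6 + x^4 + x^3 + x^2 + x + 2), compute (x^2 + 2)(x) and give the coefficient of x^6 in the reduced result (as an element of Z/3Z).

Multiply in Z/3Z[x]: (x^2 + 2)·(x) = x^3 + 2x.
Reduced: x^3 + 2x.

0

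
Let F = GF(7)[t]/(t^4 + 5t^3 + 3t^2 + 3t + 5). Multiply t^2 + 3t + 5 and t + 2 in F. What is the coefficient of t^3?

Multiply in GF(7)[t]: (t^2 + 3t + 5)·(t + 2) = t^3 + 5t^2 + 4t + 3.
Reduced: t^3 + 5t^2 + 4t + 3.

1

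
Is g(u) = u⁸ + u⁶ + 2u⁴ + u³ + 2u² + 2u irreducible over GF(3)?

Check for roots in GF(3): g(0) = 0 → root; g(1) = 0 → root; g(2) = 0 → root.
g(0) = 0, so (u) divides g(u); g is reducible.

No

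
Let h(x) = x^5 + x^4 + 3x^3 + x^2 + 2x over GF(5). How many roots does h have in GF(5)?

Evaluate at each of the 5 elements of GF(5):
h(0) = 0 → root; h(1) = 3; h(2) = 0 → root; h(3) = 0 → root; h(4) = 1.
Roots: {0, 2, 3}.

3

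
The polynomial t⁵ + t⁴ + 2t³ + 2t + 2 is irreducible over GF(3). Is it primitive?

No

Write f(t) = t⁵ + t⁴ + 2t³ + 2t + 2.
|GF(3^5)^×| = 3^5 − 1 = 242. Prime factorization: 242 = 2·11^2.
f is primitive ⇔ t has order 242 in GF(3)[t]/(f), i.e. t^(242/q) ≠ 1 for each prime q | 242.
t^(121) mod f = 1
t^(22) mod f = t⁴ + 2t.
Since t^(121) = 1, the order of t divides 121 < 242; not primitive.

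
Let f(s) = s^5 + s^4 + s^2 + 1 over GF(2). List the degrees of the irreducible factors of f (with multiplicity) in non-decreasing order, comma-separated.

1, 4

Roots in GF(2): f(0) = 1; f(1) = 0 → root.
Linear factors from roots: (s + 1).
Complete factorization: f(s) = (s + 1)·(s^4 + s + 1).
Factor degrees with multiplicity: 1 + 4 = 5.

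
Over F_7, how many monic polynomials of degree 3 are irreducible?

112

By the necklace-counting formula, N_7(3) = (1/3) Σ_{d|3} μ(3/d)·7^d.
Divisors of 3: 1, 3; μ(3/d) for each: -1, 1.
Σ = − 7^1 + 7^3 = 336.
N = 336/3 = 112.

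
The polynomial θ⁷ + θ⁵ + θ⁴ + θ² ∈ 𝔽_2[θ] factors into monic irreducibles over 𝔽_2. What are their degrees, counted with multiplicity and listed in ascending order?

1, 1, 1, 1, 1, 2

Write g(θ) = θ⁷ + θ⁵ + θ⁴ + θ².
Roots in 𝔽_2: g(0) = 0 → root; g(1) = 0 → root.
Linear factors from roots: (θ), (θ + 1).
Complete factorization: g(θ) = (θ)^2·(θ + 1)^3·(θ² + θ + 1).
Factor degrees with multiplicity: 1 + 1 + 1 + 1 + 1 + 2 = 7.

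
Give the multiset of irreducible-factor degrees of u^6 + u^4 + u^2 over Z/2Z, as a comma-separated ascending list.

Write h(u) = u^6 + u^4 + u^2.
Roots in Z/2Z: h(0) = 0 → root; h(1) = 1.
Linear factors from roots: (u).
Complete factorization: h(u) = (u)^2·(u^2 + u + 1)^2.
Factor degrees with multiplicity: 1 + 1 + 2 + 2 = 6.

1, 1, 2, 2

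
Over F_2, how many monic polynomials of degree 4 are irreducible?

By the necklace-counting formula, N_2(4) = (1/4) Σ_{d|4} μ(4/d)·2^d.
Divisors of 4: 1, 2, 4; μ(4/d) for each: 0, -1, 1.
Σ = − 2^2 + 2^4 = 12.
N = 12/4 = 3.

3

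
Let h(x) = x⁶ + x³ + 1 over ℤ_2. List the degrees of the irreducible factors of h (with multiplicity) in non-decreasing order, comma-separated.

Roots in ℤ_2: h(0) = 1; h(1) = 1.
Complete factorization: h(x) = (x⁶ + x³ + 1).
Factor degrees with multiplicity: 6 = 6.

6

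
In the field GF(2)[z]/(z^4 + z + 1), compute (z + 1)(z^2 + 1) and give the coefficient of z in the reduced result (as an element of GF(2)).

Multiply in GF(2)[z]: (z + 1)·(z^2 + 1) = z^3 + z^2 + z + 1.
Reduced: z^3 + z^2 + z + 1.

1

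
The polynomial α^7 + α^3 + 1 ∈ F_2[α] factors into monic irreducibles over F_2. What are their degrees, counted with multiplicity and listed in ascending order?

Write h(α) = α^7 + α^3 + 1.
Roots in F_2: h(0) = 1; h(1) = 1.
Complete factorization: h(α) = (α^7 + α^3 + 1).
Factor degrees with multiplicity: 7 = 7.

7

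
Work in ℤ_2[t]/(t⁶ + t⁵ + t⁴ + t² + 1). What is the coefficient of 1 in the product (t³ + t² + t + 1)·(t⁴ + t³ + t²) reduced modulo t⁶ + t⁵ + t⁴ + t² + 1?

1

Multiply in ℤ_2[t]: (t³ + t² + t + 1)·(t⁴ + t³ + t²) = t⁷ + t⁵ + t⁴ + t².
Reduce using t⁶ ≡ t⁵ + t⁴ + t² + 1 (mod t⁶ + t⁵ + t⁴ + t² + 1).
Reduced: t⁵ + t³ + t + 1.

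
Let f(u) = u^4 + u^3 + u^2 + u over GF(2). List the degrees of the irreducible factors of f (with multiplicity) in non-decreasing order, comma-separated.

1, 1, 1, 1

Roots in GF(2): f(0) = 0 → root; f(1) = 0 → root.
Linear factors from roots: (u), (u + 1).
Complete factorization: f(u) = (u)·(u + 1)^3.
Factor degrees with multiplicity: 1 + 1 + 1 + 1 = 4.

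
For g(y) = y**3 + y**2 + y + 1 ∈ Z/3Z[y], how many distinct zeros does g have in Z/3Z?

Evaluate at each of the 3 elements of Z/3Z:
g(0) = 1; g(1) = 1; g(2) = 0 → root.
Roots: {2}.

1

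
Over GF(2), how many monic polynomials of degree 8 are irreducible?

By the necklace-counting formula, N_2(8) = (1/8) Σ_{d|8} μ(8/d)·2^d.
Divisors of 8: 1, 2, 4, 8; μ(8/d) for each: 0, 0, -1, 1.
Σ = − 2^4 + 2^8 = 240.
N = 240/8 = 30.

30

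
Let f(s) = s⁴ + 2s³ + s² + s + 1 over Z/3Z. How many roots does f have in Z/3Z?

2

Evaluate at each of the 3 elements of Z/3Z:
f(0) = 1; f(1) = 0 → root; f(2) = 0 → root.
Roots: {1, 2}.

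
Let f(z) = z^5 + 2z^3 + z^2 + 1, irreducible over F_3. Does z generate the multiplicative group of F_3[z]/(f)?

|GF(3^5)^×| = 3^5 − 1 = 242. Prime factorization: 242 = 2·11^2.
f is primitive ⇔ z has order 242 in GF(3)[z]/(f), i.e. z^(242/q) ≠ 1 for each prime q | 242.
z^(121) mod f = 2.
z^(22) mod f = z^2 + 2z + 2.
None equal 1, so z has full order 242; f is primitive.

Yes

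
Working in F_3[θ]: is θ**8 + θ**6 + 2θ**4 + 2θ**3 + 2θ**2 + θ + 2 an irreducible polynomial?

Write P(θ) = θ**8 + θ**6 + 2θ**4 + 2θ**3 + 2θ**2 + θ + 2.
Check for roots in F_3: P(0) = 2; P(1) = 2; P(2) = 2.
No roots, so no linear factors.
Monic irreducibles of degree 2 over GF(3): θ**2 + 1, θ**2 + θ + 2, θ**2 + 2θ + 2.
None of them divide P (all give nonzero remainder).
Degree-3 irreducible divisors: test the 8 monic irreducibles of degree 3 over GF(3).
None of them divide P (all give nonzero remainder).
Degree-4 irreducible divisors: test the 18 monic irreducibles of degree 4 over GF(3).
None of them divide P (all give nonzero remainder).
No irreducible factor of degree ≤ 4 exists, so P is irreducible over GF(3).

Yes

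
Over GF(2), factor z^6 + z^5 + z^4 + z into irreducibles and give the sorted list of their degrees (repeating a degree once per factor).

Write h(z) = z^6 + z^5 + z^4 + z.
Roots in GF(2): h(0) = 0 → root; h(1) = 0 → root.
Linear factors from roots: (z), (z + 1).
Complete factorization: h(z) = (z)·(z + 1)^2·(z^3 + z^2 + 1).
Factor degrees with multiplicity: 1 + 1 + 1 + 3 = 6.

1, 1, 1, 3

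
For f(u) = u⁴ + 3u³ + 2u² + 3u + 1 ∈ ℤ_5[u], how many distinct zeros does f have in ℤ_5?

3

Evaluate at each of the 5 elements of ℤ_5:
f(0) = 1; f(1) = 0 → root; f(2) = 0 → root; f(3) = 0 → root; f(4) = 3.
Roots: {1, 2, 3}.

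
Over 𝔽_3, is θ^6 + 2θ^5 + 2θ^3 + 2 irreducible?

Write m(θ) = θ^6 + 2θ^5 + 2θ^3 + 2.
Check for roots in 𝔽_3: m(0) = 2; m(1) = 1; m(2) = 2.
No roots, so no linear factors.
Monic irreducibles of degree 2 over GF(3): θ^2 + 1, θ^2 + θ + 2, θ^2 + 2θ + 2.
None of them divide m (all give nonzero remainder).
Degree-3 irreducible divisors: test the 8 monic irreducibles of degree 3 over GF(3).
None of them divide m (all give nonzero remainder).
No irreducible factor of degree ≤ 3 exists, so m is irreducible over GF(3).

Yes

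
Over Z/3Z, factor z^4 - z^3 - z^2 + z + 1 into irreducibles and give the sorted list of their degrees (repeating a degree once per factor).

2, 2

Write h(z) = z^4 - z^3 - z^2 + z + 1.
Roots in Z/3Z: h(0) = 1; h(1) = 1; h(2) = 1.
Complete factorization: h(z) = (z^2 + z - 1)^2.
Factor degrees with multiplicity: 2 + 2 = 4.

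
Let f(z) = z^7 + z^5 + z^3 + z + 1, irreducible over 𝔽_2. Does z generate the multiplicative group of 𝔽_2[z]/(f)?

|GF(2^7)^×| = 2^7 − 1 = 127. Prime factorization: 127 = 127.
f is primitive ⇔ z has order 127 in GF(2)[z]/(f), i.e. z^(127/q) ≠ 1 for each prime q | 127.
z^(1) mod f = z.
None equal 1, so z has full order 127; f is primitive.

Yes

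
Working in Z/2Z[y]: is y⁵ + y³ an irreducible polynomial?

No

Write f(y) = y⁵ + y³.
Check for roots in Z/2Z: f(0) = 0 → root; f(1) = 0 → root.
f(0) = 0, so (y) divides f(y); f is reducible.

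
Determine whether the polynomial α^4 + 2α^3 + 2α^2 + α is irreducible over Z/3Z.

No

Write m(α) = α^4 + 2α^3 + 2α^2 + α.
Check for roots in Z/3Z: m(0) = 0 → root; m(1) = 0 → root; m(2) = 0 → root.
m(0) = 0, so (α) divides m(α); m is reducible.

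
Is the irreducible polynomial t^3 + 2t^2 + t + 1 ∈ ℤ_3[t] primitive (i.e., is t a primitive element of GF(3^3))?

Write f(t) = t^3 + 2t^2 + t + 1.
|GF(3^3)^×| = 3^3 − 1 = 26. Prime factorization: 26 = 2·13.
f is primitive ⇔ t has order 26 in GF(3)[t]/(f), i.e. t^(26/q) ≠ 1 for each prime q | 26.
t^(13) mod f = 2.
t^(2) mod f = t^2.
None equal 1, so t has full order 26; f is primitive.

Yes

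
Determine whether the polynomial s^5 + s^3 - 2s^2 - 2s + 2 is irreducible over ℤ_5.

Write f(s) = s^5 + s^3 - 2s^2 - 2s + 2.
Check for roots in ℤ_5: f(0) = 2; f(1) = 0 → root; f(2) = 0 → root; f(3) = 3; f(4) = 0 → root.
f(1) = 0, so (s − 1) divides f(s); f is reducible.

No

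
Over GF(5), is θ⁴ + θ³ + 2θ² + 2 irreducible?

Yes

Write P(θ) = θ⁴ + θ³ + 2θ² + 2.
Check for roots in GF(5): P(0) = 2; P(1) = 1; P(2) = 4; P(3) = 3; P(4) = 4.
No roots, so no linear factors.
Degree-2 irreducible divisors: test the 10 monic irreducibles of degree 2 over GF(5).
None of them divide P (all give nonzero remainder).
No irreducible factor of degree ≤ 2 exists, so P is irreducible over GF(5).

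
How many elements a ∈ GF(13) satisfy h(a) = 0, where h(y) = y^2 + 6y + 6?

Evaluate at each of the 13 elements of GF(13):
h(0) = 6; h(1) = 0 → root; h(2) = 9; h(3) = 7; h(4) = 7; h(5) = 9; h(6) = 0 → root; h(7) = 6; h(8) = 1; h(9) = 11; h(10) = 10; h(11) = 11; h(12) = 1.
Roots: {1, 6}.

2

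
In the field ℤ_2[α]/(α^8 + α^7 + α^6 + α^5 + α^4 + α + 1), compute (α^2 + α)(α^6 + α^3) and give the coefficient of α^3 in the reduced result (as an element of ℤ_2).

0

Multiply in ℤ_2[α]: (α^2 + α)·(α^6 + α^3) = α^8 + α^7 + α^5 + α^4.
Reduce using α^8 ≡ α^7 + α^6 + α^5 + α^4 + α + 1 (mod α^8 + α^7 + α^6 + α^5 + α^4 + α + 1).
Reduced: α^6 + α + 1.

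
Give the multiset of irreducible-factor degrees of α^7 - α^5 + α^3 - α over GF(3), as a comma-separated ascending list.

1, 1, 1, 2, 2

Write g(α) = α^7 - α^5 + α^3 - α.
Roots in GF(3): g(0) = 0 → root; g(1) = 0 → root; g(2) = 0 → root.
Linear factors from roots: (α), (α - 1), (α + 1).
Complete factorization: g(α) = (α)·(α + 1)·(α - 1)·(α^2 + α - 1)·(α^2 - α - 1).
Factor degrees with multiplicity: 1 + 1 + 1 + 2 + 2 = 7.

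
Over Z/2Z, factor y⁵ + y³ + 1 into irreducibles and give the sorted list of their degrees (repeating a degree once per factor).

5

Write f(y) = y⁵ + y³ + 1.
Roots in Z/2Z: f(0) = 1; f(1) = 1.
Complete factorization: f(y) = (y⁵ + y³ + 1).
Factor degrees with multiplicity: 5 = 5.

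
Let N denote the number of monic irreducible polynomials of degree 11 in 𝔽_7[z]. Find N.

179756976

Gauss's count: N_{7}(11) = (1/11) Σ_{d|11} μ(11/d)·7^d.
Divisors of 11: 1, 11; μ(11/d) for each: -1, 1.
Σ = − 7^1 + 7^11 = 1977326736.
N = 1977326736/11 = 179756976.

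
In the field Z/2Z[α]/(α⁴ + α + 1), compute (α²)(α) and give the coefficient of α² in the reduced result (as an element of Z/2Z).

Multiply in Z/2Z[α]: (α²)·(α) = α³.
Reduced: α³.

0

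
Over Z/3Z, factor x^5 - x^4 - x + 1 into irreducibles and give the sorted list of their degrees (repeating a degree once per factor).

1, 1, 1, 2

Write f(x) = x^5 - x^4 - x + 1.
Roots in Z/3Z: f(0) = 1; f(1) = 0 → root; f(2) = 0 → root.
Linear factors from roots: (x - 1), (x + 1).
Complete factorization: f(x) = (x + 1)·(x - 1)^2·(x^2 + 1).
Factor degrees with multiplicity: 1 + 1 + 1 + 2 = 5.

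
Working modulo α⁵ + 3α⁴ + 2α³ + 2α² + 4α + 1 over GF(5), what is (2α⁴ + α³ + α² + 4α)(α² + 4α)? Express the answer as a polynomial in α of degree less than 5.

2α^4 + 3α^3 + 2α^2 + α + 2

Multiply in GF(5)[α]: (2α⁴ + α³ + α² + 4α)·(α² + 4α) = 2α⁶ + 4α⁵ + 3α³ + α².
Reduce using α⁵ ≡ 2α⁴ + 3α³ + 3α² + α + 4 (mod α⁵ + 3α⁴ + 2α³ + 2α² + 4α + 1).
Reduced: 2α⁴ + 3α³ + 2α² + α + 2.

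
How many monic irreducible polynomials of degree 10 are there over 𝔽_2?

99

x^(2^10) − x is the product of all monic irreducibles of degree dividing 10; Möbius inversion gives N = (1/10) Σ μ(10/d)·2^d.
Divisors of 10: 1, 2, 5, 10; μ(10/d) for each: 1, -1, -1, 1.
Σ = 2^1 − 2^2 − 2^5 + 2^10 = 990.
N = 990/10 = 99.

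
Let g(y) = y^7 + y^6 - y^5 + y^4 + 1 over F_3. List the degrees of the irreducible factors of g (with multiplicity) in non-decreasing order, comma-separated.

Roots in F_3: g(0) = 1; g(1) = 0 → root; g(2) = 0 → root.
Linear factors from roots: (y - 1), (y + 1).
Complete factorization: g(y) = (y + 1)·(y - 1)^2·(y^2 + y - 1)^2.
Factor degrees with multiplicity: 1 + 1 + 1 + 2 + 2 = 7.

1, 1, 1, 2, 2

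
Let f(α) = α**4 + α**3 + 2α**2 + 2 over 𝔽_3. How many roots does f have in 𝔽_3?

Evaluate at each of the 3 elements of 𝔽_3:
f(0) = 2; f(1) = 0 → root; f(2) = 1.
Roots: {1}.

1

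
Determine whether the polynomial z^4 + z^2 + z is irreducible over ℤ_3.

No

Write m(z) = z^4 + z^2 + z.
Check for roots in ℤ_3: m(0) = 0 → root; m(1) = 0 → root; m(2) = 1.
m(0) = 0, so (z) divides m(z); m is reducible.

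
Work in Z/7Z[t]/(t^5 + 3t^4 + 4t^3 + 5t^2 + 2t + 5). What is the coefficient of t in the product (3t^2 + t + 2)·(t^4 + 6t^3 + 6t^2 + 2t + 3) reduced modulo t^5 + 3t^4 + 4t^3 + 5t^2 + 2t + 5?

0

Multiply in Z/7Z[t]: (3t^2 + t + 2)·(t^4 + 6t^3 + 6t^2 + 2t + 3) = 3t^6 + 5t^5 + 5t^4 + 3t^3 + 2t^2 + 6.
Reduce using t^5 ≡ 4t^4 + 3t^3 + 2t^2 + 5t + 2 (mod t^5 + 3t^4 + 4t^3 + 5t^2 + 2t + 5).
Reduced: 5t^4 + 4t^3 + 2t^2 + 5.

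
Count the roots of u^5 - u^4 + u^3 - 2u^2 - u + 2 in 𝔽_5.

Write f(u) = u^5 - u^4 + u^3 - 2u^2 - u + 2.
Evaluate at each of the 5 elements of 𝔽_5:
f(0) = 2; f(1) = 0 → root; f(2) = 1; f(3) = 0 → root; f(4) = 3.
Roots: {1, 3}.

2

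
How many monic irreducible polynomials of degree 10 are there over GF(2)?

By the necklace-counting formula, N_2(10) = (1/10) Σ_{d|10} μ(10/d)·2^d.
Divisors of 10: 1, 2, 5, 10; μ(10/d) for each: 1, -1, -1, 1.
Σ = 2^1 − 2^2 − 2^5 + 2^10 = 990.
N = 990/10 = 99.

99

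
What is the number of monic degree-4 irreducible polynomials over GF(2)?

3

x^(2^4) − x is the product of all monic irreducibles of degree dividing 4; Möbius inversion gives N = (1/4) Σ μ(4/d)·2^d.
Divisors of 4: 1, 2, 4; μ(4/d) for each: 0, -1, 1.
Σ = − 2^2 + 2^4 = 12.
N = 12/4 = 3.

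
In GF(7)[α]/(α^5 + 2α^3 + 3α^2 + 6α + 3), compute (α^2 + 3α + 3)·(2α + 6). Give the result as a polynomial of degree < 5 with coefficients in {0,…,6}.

2α^3 + 5α^2 + 3α + 4

Multiply in GF(7)[α]: (α^2 + 3α + 3)·(2α + 6) = 2α^3 + 5α^2 + 3α + 4.
Reduced: 2α^3 + 5α^2 + 3α + 4.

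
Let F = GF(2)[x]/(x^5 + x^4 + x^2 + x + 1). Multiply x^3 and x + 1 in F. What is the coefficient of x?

0

Multiply in GF(2)[x]: (x^3)·(x + 1) = x^4 + x^3.
Reduced: x^4 + x^3.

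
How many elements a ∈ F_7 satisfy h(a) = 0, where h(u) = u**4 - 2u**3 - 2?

1

Evaluate at each of the 7 elements of F_7:
h(0) = 5; h(1) = 4; h(2) = 5; h(3) = 4; h(4) = 0 → root; h(5) = 2; h(6) = 1.
Roots: {4}.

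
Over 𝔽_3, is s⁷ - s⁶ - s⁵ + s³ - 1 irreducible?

Write f(s) = s⁷ - s⁶ - s⁵ + s³ - 1.
Check for roots in 𝔽_3: f(0) = 2; f(1) = 2; f(2) = 0 → root.
f(2) = 0, so (s − 2) divides f(s); f is reducible.

No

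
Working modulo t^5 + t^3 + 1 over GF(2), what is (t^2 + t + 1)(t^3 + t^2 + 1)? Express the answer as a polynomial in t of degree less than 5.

Multiply in GF(2)[t]: (t^2 + t + 1)·(t^3 + t^2 + 1) = t^5 + t + 1.
Reduce using t^5 ≡ t^3 + 1 (mod t^5 + t^3 + 1).
Reduced: t^3 + t.

t^3 + t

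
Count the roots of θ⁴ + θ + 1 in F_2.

0

Write g(θ) = θ⁴ + θ + 1.
Evaluate at each of the 2 elements of F_2:
g(0) = 1; g(1) = 1.
No element is a root.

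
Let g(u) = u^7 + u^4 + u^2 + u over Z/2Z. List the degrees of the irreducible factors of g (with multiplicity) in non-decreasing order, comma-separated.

1, 1, 1, 1, 3

Roots in Z/2Z: g(0) = 0 → root; g(1) = 0 → root.
Linear factors from roots: (u), (u + 1).
Complete factorization: g(u) = (u)·(u + 1)^3·(u^3 + u^2 + 1).
Factor degrees with multiplicity: 1 + 1 + 1 + 1 + 3 = 7.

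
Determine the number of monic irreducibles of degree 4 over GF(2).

Gauss's count: N_{2}(4) = (1/4) Σ_{d|4} μ(4/d)·2^d.
Divisors of 4: 1, 2, 4; μ(4/d) for each: 0, -1, 1.
Σ = − 2^2 + 2^4 = 12.
N = 12/4 = 3.

3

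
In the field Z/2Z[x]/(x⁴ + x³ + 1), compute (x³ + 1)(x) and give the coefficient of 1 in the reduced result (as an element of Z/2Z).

Multiply in Z/2Z[x]: (x³ + 1)·(x) = x⁴ + x.
Reduce using x⁴ ≡ x³ + 1 (mod x⁴ + x³ + 1).
Reduced: x³ + x + 1.

1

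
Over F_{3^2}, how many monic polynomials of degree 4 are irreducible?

1620

Gauss's count: N_{9}(4) = (1/4) Σ_{d|4} μ(4/d)·9^d.
Divisors of 4: 1, 2, 4; μ(4/d) for each: 0, -1, 1.
Σ = − 9^2 + 9^4 = 6480.
N = 6480/4 = 1620.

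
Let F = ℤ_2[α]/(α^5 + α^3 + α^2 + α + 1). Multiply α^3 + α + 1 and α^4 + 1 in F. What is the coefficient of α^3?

Multiply in ℤ_2[α]: (α^3 + α + 1)·(α^4 + 1) = α^7 + α^5 + α^4 + α^3 + α + 1.
Reduce using α^5 ≡ α^3 + α^2 + α + 1 (mod α^5 + α^3 + α^2 + α + 1).
Reduced: α^2 + α + 1.

0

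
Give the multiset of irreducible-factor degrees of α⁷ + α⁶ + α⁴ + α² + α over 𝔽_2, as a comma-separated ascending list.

Write f(α) = α⁷ + α⁶ + α⁴ + α² + α.
Roots in 𝔽_2: f(0) = 0 → root; f(1) = 1.
Linear factors from roots: (α).
Complete factorization: f(α) = (α)·(α² + α + 1)^3.
Factor degrees with multiplicity: 1 + 2 + 2 + 2 = 7.

1, 2, 2, 2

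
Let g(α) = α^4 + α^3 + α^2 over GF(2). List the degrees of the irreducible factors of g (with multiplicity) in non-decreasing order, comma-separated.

Roots in GF(2): g(0) = 0 → root; g(1) = 1.
Linear factors from roots: (α).
Complete factorization: g(α) = (α)^2·(α^2 + α + 1).
Factor degrees with multiplicity: 1 + 1 + 2 = 4.

1, 1, 2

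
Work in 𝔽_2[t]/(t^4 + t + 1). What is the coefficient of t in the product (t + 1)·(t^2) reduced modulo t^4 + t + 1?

0

Multiply in 𝔽_2[t]: (t + 1)·(t^2) = t^3 + t^2.
Reduced: t^3 + t^2.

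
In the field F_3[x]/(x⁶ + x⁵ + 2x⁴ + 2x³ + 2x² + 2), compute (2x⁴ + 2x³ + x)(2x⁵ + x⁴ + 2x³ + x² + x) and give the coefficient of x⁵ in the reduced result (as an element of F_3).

Multiply in F_3[x]: (2x⁴ + 2x³ + x)·(2x⁵ + x⁴ + 2x³ + x² + x) = x⁹ + 2x⁶ + 2x⁵ + x⁴ + x³ + x².
Reduce using x⁶ ≡ 2x⁵ + x⁴ + x³ + x² + 1 (mod x⁶ + x⁵ + 2x⁴ + 2x³ + 2x² + 2).
Reduced: x⁵ + 2x⁴ + x³ + 2x.

1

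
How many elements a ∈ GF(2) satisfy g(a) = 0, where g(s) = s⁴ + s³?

2

Evaluate at each of the 2 elements of GF(2):
g(0) = 0 → root; g(1) = 0 → root.
Roots: {0, 1}.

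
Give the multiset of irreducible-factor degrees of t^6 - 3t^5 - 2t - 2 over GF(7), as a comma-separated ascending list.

Write f(t) = t^6 - 3t^5 - 2t - 2.
Complete factorization: f(t) = (t^6 - 3t^5 - 2t - 2).
Factor degrees with multiplicity: 6 = 6.

6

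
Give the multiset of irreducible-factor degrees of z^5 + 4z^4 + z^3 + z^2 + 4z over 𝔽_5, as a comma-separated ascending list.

1, 1, 3

Write f(z) = z^5 + 4z^4 + z^3 + z^2 + 4z.
Roots in 𝔽_5: f(0) = 0 → root; f(1) = 1; f(2) = 1; f(3) = 0 → root; f(4) = 4.
Linear factors from roots: (z), (z + 2).
Complete factorization: f(z) = (z)·(z + 2)·(z^3 + 2z^2 + 2z + 2).
Factor degrees with multiplicity: 1 + 1 + 3 = 5.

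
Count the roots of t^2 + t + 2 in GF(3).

0

Write g(t) = t^2 + t + 2.
Evaluate at each of the 3 elements of GF(3):
g(0) = 2; g(1) = 1; g(2) = 2.
No element is a root.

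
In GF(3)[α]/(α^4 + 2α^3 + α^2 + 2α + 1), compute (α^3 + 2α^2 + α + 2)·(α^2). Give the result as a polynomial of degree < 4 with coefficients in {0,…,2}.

Multiply in GF(3)[α]: (α^3 + 2α^2 + α + 2)·(α^2) = α^5 + 2α^4 + α^3 + 2α^2.
Reduce using α^4 ≡ α^3 + 2α^2 + α + 2 (mod α^4 + 2α^3 + α^2 + 2α + 1).
Reduced: 2α.

2α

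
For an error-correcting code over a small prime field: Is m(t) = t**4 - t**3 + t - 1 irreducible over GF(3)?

Check for roots in GF(3): m(0) = 2; m(1) = 0 → root; m(2) = 0 → root.
m(1) = 0, so (t − 1) divides m(t); m is reducible.

No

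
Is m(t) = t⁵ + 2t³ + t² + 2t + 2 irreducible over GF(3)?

Yes

Check for roots in GF(3): m(0) = 2; m(1) = 2; m(2) = 1.
No roots, so no linear factors.
Monic irreducibles of degree 2 over GF(3): t² + 1, t² + t + 2, t² + 2t + 2.
None of them divide m (all give nonzero remainder).
No irreducible factor of degree ≤ 2 exists, so m is irreducible over GF(3).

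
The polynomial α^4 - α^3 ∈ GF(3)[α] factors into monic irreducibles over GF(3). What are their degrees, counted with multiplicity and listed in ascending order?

1, 1, 1, 1

Write h(α) = α^4 - α^3.
Roots in GF(3): h(0) = 0 → root; h(1) = 0 → root; h(2) = 2.
Linear factors from roots: (α), (α - 1).
Complete factorization: h(α) = (α - 1)·(α)^3.
Factor degrees with multiplicity: 1 + 1 + 1 + 1 = 4.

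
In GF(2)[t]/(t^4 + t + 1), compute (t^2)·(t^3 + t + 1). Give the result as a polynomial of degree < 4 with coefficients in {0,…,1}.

t^3 + t

Multiply in GF(2)[t]: (t^2)·(t^3 + t + 1) = t^5 + t^3 + t^2.
Reduce using t^4 ≡ t + 1 (mod t^4 + t + 1).
Reduced: t^3 + t.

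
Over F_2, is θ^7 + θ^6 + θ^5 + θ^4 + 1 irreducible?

Yes

Write P(θ) = θ^7 + θ^6 + θ^5 + θ^4 + 1.
Check for roots in F_2: P(0) = 1; P(1) = 1.
No roots, so no linear factors.
Monic irreducibles of degree 2 over GF(2): θ^2 + θ + 1.
None of them divide P (all give nonzero remainder).
Monic irreducibles of degree 3 over GF(2): θ^3 + θ + 1, θ^3 + θ^2 + 1.
None of them divide P (all give nonzero remainder).
No irreducible factor of degree ≤ 3 exists, so P is irreducible over GF(2).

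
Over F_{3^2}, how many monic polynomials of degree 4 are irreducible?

1620

By the necklace-counting formula, N_9(4) = (1/4) Σ_{d|4} μ(4/d)·9^d.
Divisors of 4: 1, 2, 4; μ(4/d) for each: 0, -1, 1.
Σ = − 9^2 + 9^4 = 6480.
N = 6480/4 = 1620.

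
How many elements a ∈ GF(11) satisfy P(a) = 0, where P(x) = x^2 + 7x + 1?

2

Evaluate at each of the 11 elements of GF(11):
P(0) = 1; P(1) = 9; P(2) = 8; P(3) = 9; P(4) = 1; P(5) = 6; P(6) = 2; P(7) = 0 → root; P(8) = 0 → root; P(9) = 2; P(10) = 6.
Roots: {7, 8}.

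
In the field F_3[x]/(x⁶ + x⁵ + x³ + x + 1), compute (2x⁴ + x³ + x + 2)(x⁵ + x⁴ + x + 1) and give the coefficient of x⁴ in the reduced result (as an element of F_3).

Multiply in F_3[x]: (2x⁴ + x³ + x + 2)·(x⁵ + x⁴ + x + 1) = 2x⁹ + x⁷ + x⁶ + 2x⁵ + 2x⁴ + x³ + x² + 2.
Reduce using x⁶ ≡ 2x⁵ + 2x³ + 2x + 2 (mod x⁶ + x⁵ + x³ + x + 1).
Reduced: 2x⁵ + 2x³ + x.

0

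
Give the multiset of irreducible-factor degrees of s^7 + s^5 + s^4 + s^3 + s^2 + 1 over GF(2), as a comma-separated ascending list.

Write g(s) = s^7 + s^5 + s^4 + s^3 + s^2 + 1.
Roots in GF(2): g(0) = 1; g(1) = 0 → root.
Linear factors from roots: (s + 1).
Complete factorization: g(s) = (s + 1)·(s^2 + s + 1)^3.
Factor degrees with multiplicity: 1 + 2 + 2 + 2 = 7.

1, 2, 2, 2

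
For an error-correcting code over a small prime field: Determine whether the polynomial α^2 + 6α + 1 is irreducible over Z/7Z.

Write P(α) = α^2 + 6α + 1.
Check for roots in Z/7Z: P(0) = 1; P(1) = 1; P(2) = 3; P(3) = 0 → root; P(4) = 6; P(5) = 0 → root; P(6) = 3.
P(3) = 0, so (α − 3) divides P(α); P is reducible.

No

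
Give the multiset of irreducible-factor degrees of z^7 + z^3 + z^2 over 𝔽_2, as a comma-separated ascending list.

1, 1, 2, 3

Write g(z) = z^7 + z^3 + z^2.
Roots in 𝔽_2: g(0) = 0 → root; g(1) = 1.
Linear factors from roots: (z).
Complete factorization: g(z) = (z)^2·(z^2 + z + 1)·(z^3 + z^2 + 1).
Factor degrees with multiplicity: 1 + 1 + 2 + 3 = 7.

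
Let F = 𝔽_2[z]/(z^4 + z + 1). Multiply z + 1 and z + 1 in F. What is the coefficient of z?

Multiply in 𝔽_2[z]: (z + 1)·(z + 1) = z^2 + 1.
Reduced: z^2 + 1.

0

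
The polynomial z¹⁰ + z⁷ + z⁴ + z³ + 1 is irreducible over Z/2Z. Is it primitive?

Write f(z) = z¹⁰ + z⁷ + z⁴ + z³ + 1.
|GF(2^10)^×| = 2^10 − 1 = 1023. Prime factorization: 1023 = 3·11·31.
f is primitive ⇔ z has order 1023 in GF(2)[z]/(f), i.e. z^(1023/q) ≠ 1 for each prime q | 1023.
z^(341) mod f = 1
z^(93) mod f = z⁹ + z⁸ + z⁵ + z³ + z² + z + 1.
z^(33) mod f = z⁹ + z⁸ + z⁶ + z⁵ + z⁴ + z³ + 1.
Since z^(341) = 1, the order of z divides 341 < 1023; not primitive.

No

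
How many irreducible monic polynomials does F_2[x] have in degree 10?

99

Gauss's count: N_{2}(10) = (1/10) Σ_{d|10} μ(10/d)·2^d.
Divisors of 10: 1, 2, 5, 10; μ(10/d) for each: 1, -1, -1, 1.
Σ = 2^1 − 2^2 − 2^5 + 2^10 = 990.
N = 990/10 = 99.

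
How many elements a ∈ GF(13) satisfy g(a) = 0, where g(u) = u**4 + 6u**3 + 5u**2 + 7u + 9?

1

Evaluate at each of the 13 elements of GF(13):
g(0) = 9; g(1) = 2; g(2) = 3; g(3) = 6; g(4) = 3; g(5) = 10; g(6) = 2; g(7) = 4; g(8) = 0 → root; g(9) = 11; g(10) = 4; g(11) = 9; g(12) = 2.
Roots: {8}.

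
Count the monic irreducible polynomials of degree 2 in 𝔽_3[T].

3

x^(3^2) − x is the product of all monic irreducibles of degree dividing 2; Möbius inversion gives N = (1/2) Σ μ(2/d)·3^d.
Divisors of 2: 1, 2; μ(2/d) for each: -1, 1.
Σ = − 3^1 + 3^2 = 6.
N = 6/2 = 3.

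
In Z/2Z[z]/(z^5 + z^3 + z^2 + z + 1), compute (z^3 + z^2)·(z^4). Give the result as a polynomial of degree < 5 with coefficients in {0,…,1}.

Multiply in Z/2Z[z]: (z^3 + z^2)·(z^4) = z^7 + z^6.
Reduce using z^5 ≡ z^3 + z^2 + z + 1 (mod z^5 + z^3 + z^2 + z + 1).
Reduced: z^3 + z^2 + 1.

z^3 + z^2 + 1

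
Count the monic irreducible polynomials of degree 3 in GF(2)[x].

Gauss's count: N_{2}(3) = (1/3) Σ_{d|3} μ(3/d)·2^d.
Divisors of 3: 1, 3; μ(3/d) for each: -1, 1.
Σ = − 2^1 + 2^3 = 6.
N = 6/3 = 2.

2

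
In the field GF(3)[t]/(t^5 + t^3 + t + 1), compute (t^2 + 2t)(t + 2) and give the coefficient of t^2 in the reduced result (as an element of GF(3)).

Multiply in GF(3)[t]: (t^2 + 2t)·(t + 2) = t^3 + t^2 + t.
Reduced: t^3 + t^2 + t.

1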